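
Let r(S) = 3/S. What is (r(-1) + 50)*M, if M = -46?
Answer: -2162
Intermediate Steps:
(r(-1) + 50)*M = (3/(-1) + 50)*(-46) = (3*(-1) + 50)*(-46) = (-3 + 50)*(-46) = 47*(-46) = -2162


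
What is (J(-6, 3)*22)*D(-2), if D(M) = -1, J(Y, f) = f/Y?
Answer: 11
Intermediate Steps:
(J(-6, 3)*22)*D(-2) = ((3/(-6))*22)*(-1) = ((3*(-1/6))*22)*(-1) = -1/2*22*(-1) = -11*(-1) = 11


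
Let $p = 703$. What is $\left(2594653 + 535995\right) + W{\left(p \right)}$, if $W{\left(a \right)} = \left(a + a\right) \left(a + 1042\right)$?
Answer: $5584118$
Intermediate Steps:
$W{\left(a \right)} = 2 a \left(1042 + a\right)$
$\left(2594653 + 535995\right) + W{\left(p \right)} = \left(2594653 + 535995\right) + 2 \cdot 703 \left(1042 + 703\right) = 3130648 + 2 \cdot 703 \cdot 1745 = 3130648 + 2453470 = 5584118$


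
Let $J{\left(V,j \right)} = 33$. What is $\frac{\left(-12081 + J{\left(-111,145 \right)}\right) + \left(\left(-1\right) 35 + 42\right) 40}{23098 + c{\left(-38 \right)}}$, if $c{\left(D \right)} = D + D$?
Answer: $- \frac{5884}{11511} \approx -0.51116$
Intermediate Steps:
$c{\left(D \right)} = 2 D$
$\frac{\left(-12081 + J{\left(-111,145 \right)}\right) + \left(\left(-1\right) 35 + 42\right) 40}{23098 + c{\left(-38 \right)}} = \frac{\left(-12081 + 33\right) + \left(\left(-1\right) 35 + 42\right) 40}{23098 + 2 \left(-38\right)} = \frac{-12048 + \left(-35 + 42\right) 40}{23098 - 76} = \frac{-12048 + 7 \cdot 40}{23022} = \left(-12048 + 280\right) \frac{1}{23022} = \left(-11768\right) \frac{1}{23022} = - \frac{5884}{11511}$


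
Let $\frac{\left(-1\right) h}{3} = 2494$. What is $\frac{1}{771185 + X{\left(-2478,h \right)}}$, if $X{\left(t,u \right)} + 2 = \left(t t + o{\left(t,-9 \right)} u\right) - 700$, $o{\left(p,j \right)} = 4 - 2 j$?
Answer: $\frac{1}{6746363} \approx 1.4823 \cdot 10^{-7}$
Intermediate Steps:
$h = -7482$ ($h = \left(-3\right) 2494 = -7482$)
$X{\left(t,u \right)} = -702 + t^{2} + 22 u$ ($X{\left(t,u \right)} = -2 - \left(700 - t t - \left(4 - -18\right) u\right) = -2 - \left(700 - t^{2} - \left(4 + 18\right) u\right) = -2 - \left(700 - t^{2} - 22 u\right) = -2 + \left(-700 + t^{2} + 22 u\right) = -702 + t^{2} + 22 u$)
$\frac{1}{771185 + X{\left(-2478,h \right)}} = \frac{1}{771185 + \left(-702 + \left(-2478\right)^{2} + 22 \left(-7482\right)\right)} = \frac{1}{771185 - -5975178} = \frac{1}{771185 + 5975178} = \frac{1}{6746363}$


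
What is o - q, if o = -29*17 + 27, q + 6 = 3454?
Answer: -3914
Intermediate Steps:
q = 3448 (q = -6 + 3454 = 3448)
o = -466 (o = -493 + 27 = -466)
o - q = -466 - 1*3448 = -466 - 3448 = -3914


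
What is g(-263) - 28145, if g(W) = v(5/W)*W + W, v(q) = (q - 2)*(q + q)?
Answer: -7476614/263 ≈ -28428.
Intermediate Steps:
v(q) = 2*q*(-2 + q) (v(q) = (-2 + q)*(2*q) = 2*q*(-2 + q))
g(W) = -20 + W + 50/W (g(W) = (2*(5/W)*(-2 + 5/W))*W + W = (10*(-2 + 5/W)/W)*W + W = (-20 + 50/W) + W = -20 + W + 50/W)
g(-263) - 28145 = (-20 - 263 + 50/(-263)) - 28145 = (-20 - 263 + 50*(-1/263)) - 28145 = (-20 - 263 - 50/263) - 28145 = -74479/263 - 28145 = -7476614/263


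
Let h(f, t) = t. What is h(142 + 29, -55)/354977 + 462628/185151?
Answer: 164212116251/65724346527 ≈ 2.4985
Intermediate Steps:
h(142 + 29, -55)/354977 + 462628/185151 = -55/354977 + 462628/185151 = 164212116251/65724346527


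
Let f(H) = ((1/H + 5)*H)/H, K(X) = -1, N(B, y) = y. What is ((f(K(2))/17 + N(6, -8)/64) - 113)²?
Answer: 235714609/18496 ≈ 12744.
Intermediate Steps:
f(H) = 5 + 1/H (f(H) = ((5 + 1/H)*H)/H = (H*(5 + 1/H))/H = 5 + 1/H)
((f(K(2))/17 + N(6, -8)/64) - 113)² = (((5 + 1/(-1))/17 - 8/64) - 113)² = (((5 - 1)*(1/17) - 8*1/64) - 113)² = ((4*(1/17) - ⅛) - 113)² = ((4/17 - ⅛) - 113)² = (15/136 - 113)² = (-15353/136)² = 235714609/18496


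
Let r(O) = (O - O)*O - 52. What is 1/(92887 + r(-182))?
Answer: 1/92835 ≈ 1.0772e-5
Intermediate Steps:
r(O) = -52 (r(O) = 0*O - 52 = 0 - 52 = -52)
1/(92887 + r(-182)) = 1/(92887 - 52) = 1/92835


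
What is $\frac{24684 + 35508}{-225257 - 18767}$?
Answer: $- \frac{684}{2773} \approx -0.24666$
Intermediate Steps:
$\frac{24684 + 35508}{-225257 - 18767} = \frac{60192}{-244024} = 60192 \left(- \frac{1}{244024}\right) = - \frac{684}{2773}$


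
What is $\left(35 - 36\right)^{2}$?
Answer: $1$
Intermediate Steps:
$\left(35 - 36\right)^{2} = \left(-1\right)^{2} = 1$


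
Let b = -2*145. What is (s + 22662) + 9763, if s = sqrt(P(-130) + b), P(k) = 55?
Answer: 32425 + I*sqrt(235) ≈ 32425.0 + 15.33*I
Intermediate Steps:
b = -290
s = I*sqrt(235) (s = sqrt(55 - 290) = sqrt(-235) = I*sqrt(235) ≈ 15.33*I)
(s + 22662) + 9763 = (I*sqrt(235) + 22662) + 9763 = (22662 + I*sqrt(235)) + 9763 = 32425 + I*sqrt(235)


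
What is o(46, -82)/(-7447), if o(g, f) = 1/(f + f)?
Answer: 1/1221308 ≈ 8.1879e-7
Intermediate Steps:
o(g, f) = 1/(2*f)
o(46, -82)/(-7447) = ((½)/(-82))/(-7447) = ((½)*(-1/82))*(-1/7447) = -1/164*(-1/7447) = 1/1221308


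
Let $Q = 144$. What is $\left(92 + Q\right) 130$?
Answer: $30680$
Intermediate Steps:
$\left(92 + Q\right) 130 = \left(92 + 144\right) 130 = 236 \cdot 130 = 30680$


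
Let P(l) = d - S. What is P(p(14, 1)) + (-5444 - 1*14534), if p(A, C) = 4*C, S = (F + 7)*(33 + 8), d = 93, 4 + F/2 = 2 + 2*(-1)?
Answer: -19844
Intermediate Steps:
F = -8 (F = -8 + 2*(2 + 2*(-1)) = -8 + 2*(2 - 2) = -8 + 2*0 = -8 + 0 = -8)
S = -41 (S = (-8 + 7)*(33 + 8) = -1*41 = -41)
P(l) = 134 (P(l) = 93 - 1*(-41) = 93 + 41 = 134)
P(p(14, 1)) + (-5444 - 1*14534) = 134 + (-5444 - 1*14534) = 134 + (-5444 - 14534) = 134 - 19978 = -19844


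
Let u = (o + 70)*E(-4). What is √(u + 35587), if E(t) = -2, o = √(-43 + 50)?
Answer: √(35447 - 2*√7) ≈ 188.26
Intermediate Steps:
o = √7 ≈ 2.6458
u = -140 - 2*√7 (u = (√7 + 70)*(-2) = (70 + √7)*(-2) = -140 - 2*√7 ≈ -145.29)
√(u + 35587) = √((-140 - 2*√7) + 35587) = √(35447 - 2*√7)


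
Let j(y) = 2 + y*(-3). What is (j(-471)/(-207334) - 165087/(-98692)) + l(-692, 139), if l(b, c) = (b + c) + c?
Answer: -4218632626057/10231103564 ≈ -412.33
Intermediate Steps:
l(b, c) = b + 2*c
j(y) = 2 - 3*y
(j(-471)/(-207334) - 165087/(-98692)) + l(-692, 139) = ((2 - 3*(-471))/(-207334) - 165087/(-98692)) + (-692 + 2*139) = ((2 + 1413)*(-1/207334) - 165087*(-1/98692)) + (-692 + 278) = (1415*(-1/207334) + 165087/98692) - 414 = (-1415/207334 + 165087/98692) - 414 = 17044249439/10231103564 - 414 = -4218632626057/10231103564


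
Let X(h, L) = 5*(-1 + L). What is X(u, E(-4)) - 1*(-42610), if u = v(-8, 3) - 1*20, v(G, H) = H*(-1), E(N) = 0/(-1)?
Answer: 42605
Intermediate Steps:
E(N) = 0 (E(N) = 0*(-1) = 0)
v(G, H) = -H
u = -23 (u = -1*3 - 1*20 = -3 - 20 = -23)
X(h, L) = -5 + 5*L
X(u, E(-4)) - 1*(-42610) = (-5 + 5*0) - 1*(-42610) = (-5 + 0) + 42610 = -5 + 42610 = 42605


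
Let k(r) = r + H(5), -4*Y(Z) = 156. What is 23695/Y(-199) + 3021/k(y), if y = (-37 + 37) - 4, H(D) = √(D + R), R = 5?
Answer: -102241/39 - 1007*√10/2 ≈ -4213.8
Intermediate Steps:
H(D) = √(5 + D) (H(D) = √(D + 5) = √(5 + D))
Y(Z) = -39 (Y(Z) = -¼*156 = -39)
y = -4 (y = 0 - 4 = -4)
k(r) = r + √10 (k(r) = r + √(5 + 5) = r + √10)
23695/Y(-199) + 3021/k(y) = 23695/(-39) + 3021/(-4 + √10) = 23695*(-1/39) + 3021/(-4 + √10) = -23695/39 + 3021/(-4 + √10)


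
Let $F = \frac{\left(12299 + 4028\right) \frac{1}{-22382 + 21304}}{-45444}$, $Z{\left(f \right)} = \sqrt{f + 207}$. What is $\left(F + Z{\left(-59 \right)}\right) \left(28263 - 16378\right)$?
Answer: $\frac{194046395}{48988632} + 23770 \sqrt{37} \approx 1.4459 \cdot 10^{5}$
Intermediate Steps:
$Z{\left(f \right)} = \sqrt{207 + f}$
$F = \frac{16327}{48988632}$ ($F = \frac{16327}{-1078} \left(- \frac{1}{45444}\right) = 16327 \left(- \frac{1}{1078}\right) \left(- \frac{1}{45444}\right) = \left(- \frac{16327}{1078}\right) \left(- \frac{1}{45444}\right) = \frac{16327}{48988632} \approx 0.00033328$)
$\left(F + Z{\left(-59 \right)}\right) \left(28263 - 16378\right) = \left(\frac{16327}{48988632} + \sqrt{207 - 59}\right) \left(28263 - 16378\right) = \left(\frac{16327}{48988632} + \sqrt{148}\right) 11885 = \left(\frac{16327}{48988632} + 2 \sqrt{37}\right) 11885 = \frac{194046395}{48988632} + 23770 \sqrt{37}$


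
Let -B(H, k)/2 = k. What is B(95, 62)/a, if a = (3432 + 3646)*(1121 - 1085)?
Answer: -31/63702 ≈ -0.00048664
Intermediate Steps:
B(H, k) = -2*k
a = 254808 (a = 7078*36 = 254808)
B(95, 62)/a = -2*62/254808 = -124*1/254808 = -31/63702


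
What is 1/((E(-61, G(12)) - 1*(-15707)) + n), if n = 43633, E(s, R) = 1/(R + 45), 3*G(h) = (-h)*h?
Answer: 3/178019 ≈ 1.6852e-5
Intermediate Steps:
G(h) = -h²/3 (G(h) = ((-h)*h)/3 = (-h²)/3 = -h²/3)
E(s, R) = 1/(45 + R)
1/((E(-61, G(12)) - 1*(-15707)) + n) = 1/((1/(45 - ⅓*12²) - 1*(-15707)) + 43633) = 1/((1/(45 - ⅓*144) + 15707) + 43633) = 1/((1/(45 - 48) + 15707) + 43633) = 1/((1/(-3) + 15707) + 43633) = 1/((-⅓ + 15707) + 43633) = 1/(47120/3 + 43633) = 1/(178019/3) = 3/178019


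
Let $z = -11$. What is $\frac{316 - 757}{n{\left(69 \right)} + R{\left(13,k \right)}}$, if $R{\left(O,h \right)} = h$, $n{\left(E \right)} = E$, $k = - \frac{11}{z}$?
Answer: $- \frac{63}{10} \approx -6.3$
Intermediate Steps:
$k = 1$ ($k = - \frac{11}{-11} = \left(-11\right) \left(- \frac{1}{11}\right) = 1$)
$\frac{316 - 757}{n{\left(69 \right)} + R{\left(13,k \right)}} = \frac{316 - 757}{69 + 1} = - \frac{441}{70} = \left(-441\right) \frac{1}{70} = - \frac{63}{10}$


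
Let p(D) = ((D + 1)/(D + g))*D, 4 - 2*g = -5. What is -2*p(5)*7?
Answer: -840/19 ≈ -44.211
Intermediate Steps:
g = 9/2 (g = 2 - 1/2*(-5) = 2 + 5/2 = 9/2 ≈ 4.5000)
p(D) = D*(1 + D)/(9/2 + D) (p(D) = ((D + 1)/(D + 9/2))*D = ((1 + D)/(9/2 + D))*D = D*(1 + D)/(9/2 + D))
-2*p(5)*7 = -4*5*(1 + 5)/(9 + 2*5)*7 = -4*5*6/(9 + 10)*7 = -4*5*6/19*7 = -2*60/19*7 = -120/19*7 = -840/19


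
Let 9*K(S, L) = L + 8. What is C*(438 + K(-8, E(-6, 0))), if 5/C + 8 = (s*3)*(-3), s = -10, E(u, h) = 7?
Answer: 6595/246 ≈ 26.809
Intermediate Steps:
K(S, L) = 8/9 + L/9 (K(S, L) = (L + 8)/9 = (8 + L)/9 = 8/9 + L/9)
C = 5/82 (C = 5/(-8 - 10*3*(-3)) = 5/(-8 - 30*(-3)) = 5/(-8 + 90) = 5/82 ≈ 0.060976)
C*(438 + K(-8, E(-6, 0))) = 5*(438 + (8/9 + (⅑)*7))/82 = 5*(438 + (8/9 + 7/9))/82 = 5*(438 + 5/3)/82 = (5/82)*(1319/3) = 6595/246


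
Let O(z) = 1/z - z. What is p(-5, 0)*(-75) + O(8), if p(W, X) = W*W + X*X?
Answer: -15063/8 ≈ -1882.9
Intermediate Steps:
p(W, X) = W² + X²
p(-5, 0)*(-75) + O(8) = ((-5)² + 0²)*(-75) + (1/8 - 1*8) = (25 + 0)*(-75) + (⅛ - 8) = 25*(-75) - 63/8 = -1875 - 63/8 = -15063/8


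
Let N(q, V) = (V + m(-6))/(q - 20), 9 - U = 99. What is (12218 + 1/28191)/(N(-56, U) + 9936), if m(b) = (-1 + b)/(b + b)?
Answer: 104709042256/85162238885 ≈ 1.2295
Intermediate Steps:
U = -90 (U = 9 - 1*99 = 9 - 99 = -90)
m(b) = (-1 + b)/(2*b) (m(b) = (-1 + b)/((2*b)) = (-1 + b)*(1/(2*b)) = (-1 + b)/(2*b))
N(q, V) = (7/12 + V)/(-20 + q) (N(q, V) = (V + (½)*(-1 - 6)/(-6))/(q - 20) = (V + (½)*(-⅙)*(-7))/(-20 + q) = (V + 7/12)/(-20 + q) = (7/12 + V)/(-20 + q))
(12218 + 1/28191)/(N(-56, U) + 9936) = (12218 + 1/28191)/((7/12 - 90)/(-20 - 56) + 9936) = (12218 + 1/28191)/(-1073/12/(-76) + 9936) = 344437639/(28191*(-1/76*(-1073/12) + 9936)) = 344437639/(28191*(1073/912 + 9936)) = 344437639/(28191*(9062705/912)) = (344437639/28191)*(912/9062705) = 104709042256/85162238885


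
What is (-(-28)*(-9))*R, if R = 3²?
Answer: -2268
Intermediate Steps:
R = 9
(-(-28)*(-9))*R = -(-28)*(-9)*9 = -28*9*9 = -252*9 = -2268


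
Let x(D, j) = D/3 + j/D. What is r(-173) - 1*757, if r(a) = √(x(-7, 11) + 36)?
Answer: -757 + √14154/21 ≈ -751.33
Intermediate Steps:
x(D, j) = D/3 + j/D (x(D, j) = D*(⅓) + j/D = D/3 + j/D)
r(a) = √14154/21 (r(a) = √(((⅓)*(-7) + 11/(-7)) + 36) = √((-7/3 + 11*(-⅐)) + 36) = √((-7/3 - 11/7) + 36) = √(-82/21 + 36) = √(674/21) = √14154/21)
r(-173) - 1*757 = √14154/21 - 1*757 = √14154/21 - 757 = -757 + √14154/21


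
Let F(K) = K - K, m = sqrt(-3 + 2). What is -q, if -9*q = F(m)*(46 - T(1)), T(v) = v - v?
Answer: 0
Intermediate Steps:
T(v) = 0
m = I (m = sqrt(-1) = I ≈ 1.0*I)
F(K) = 0
q = 0 (q = -0*(46 - 1*0) = -0*(46 + 0) = -0*46 = -1/9*0 = 0)
-q = -1*0 = 0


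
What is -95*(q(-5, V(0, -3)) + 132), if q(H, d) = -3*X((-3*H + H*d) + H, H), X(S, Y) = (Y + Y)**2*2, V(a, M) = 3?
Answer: 44460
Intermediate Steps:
X(S, Y) = 8*Y**2 (X(S, Y) = (2*Y)**2*2 = (4*Y**2)*2 = 8*Y**2)
q(H, d) = -24*H**2
-95*(q(-5, V(0, -3)) + 132) = -95*(-24*(-5)**2 + 132) = -95*(-24*25 + 132) = -95*(-600 + 132) = -95*(-468) = 44460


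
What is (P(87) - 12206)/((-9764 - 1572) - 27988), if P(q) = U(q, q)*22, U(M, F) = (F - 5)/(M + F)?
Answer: 265255/855297 ≈ 0.31013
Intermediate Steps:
U(M, F) = (-5 + F)/(F + M)
P(q) = 11*(-5 + q)/q (P(q) = ((-5 + q)/(q + q))*22 = ((-5 + q)/((2*q)))*22 = ((1/(2*q))*(-5 + q))*22 = ((-5 + q)/(2*q))*22 = 11*(-5 + q)/q)
(P(87) - 12206)/((-9764 - 1572) - 27988) = ((11 - 55/87) - 12206)/((-9764 - 1572) - 27988) = ((11 - 55*1/87) - 12206)/(-11336 - 27988) = ((11 - 55/87) - 12206)/(-39324) = (902/87 - 12206)*(-1/39324) = -1061020/87*(-1/39324) = 265255/855297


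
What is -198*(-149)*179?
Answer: 5280858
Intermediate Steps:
-198*(-149)*179 = 29502*179 = 5280858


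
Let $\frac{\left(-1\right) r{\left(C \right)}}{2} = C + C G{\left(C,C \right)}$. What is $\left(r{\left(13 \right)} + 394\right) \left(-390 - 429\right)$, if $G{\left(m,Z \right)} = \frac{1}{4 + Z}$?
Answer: $- \frac{5102370}{17} \approx -3.0014 \cdot 10^{5}$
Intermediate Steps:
$r{\left(C \right)} = - 2 C - \frac{2 C}{4 + C}$ ($r{\left(C \right)} = - 2 \left(C + \frac{C}{4 + C}\right) = - 2 C - \frac{2 C}{4 + C}$)
$\left(r{\left(13 \right)} + 394\right) \left(-390 - 429\right) = \left(\left(-2\right) 13 \frac{1}{4 + 13} \left(5 + 13\right) + 394\right) \left(-390 - 429\right) = \left(\left(-2\right) 13 \cdot \frac{1}{17} \cdot 18 + 394\right) \left(-819\right) = \left(- \frac{468}{17} + 394\right) \left(-819\right) = \frac{6230}{17} \left(-819\right) = - \frac{5102370}{17}$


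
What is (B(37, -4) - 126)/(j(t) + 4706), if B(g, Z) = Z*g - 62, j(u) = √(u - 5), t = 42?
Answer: -527072/7382133 + 112*√37/7382133 ≈ -0.071306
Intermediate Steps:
j(u) = √(-5 + u)
B(g, Z) = -62 + Z*g
(B(37, -4) - 126)/(j(t) + 4706) = ((-62 - 4*37) - 126)/(√(-5 + 42) + 4706) = ((-62 - 148) - 126)/(√37 + 4706) = (-210 - 126)/(4706 + √37) = -336/(4706 + √37)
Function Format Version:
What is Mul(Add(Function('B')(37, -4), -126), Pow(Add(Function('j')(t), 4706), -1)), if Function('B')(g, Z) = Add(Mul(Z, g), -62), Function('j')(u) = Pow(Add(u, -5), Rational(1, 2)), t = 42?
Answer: Add(Rational(-527072, 7382133), Mul(Rational(112, 7382133), Pow(37, Rational(1, 2)))) ≈ -0.071306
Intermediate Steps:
Function('j')(u) = Pow(Add(-5, u), Rational(1, 2))
Function('B')(g, Z) = Add(-62, Mul(Z, g))
Mul(Add(Function('B')(37, -4), -126), Pow(Add(Function('j')(t), 4706), -1)) = Mul(Add(Add(-62, Mul(-4, 37)), -126), Pow(Add(Pow(Add(-5, 42), Rational(1, 2)), 4706), -1)) = Mul(Add(Add(-62, -148), -126), Pow(Add(Pow(37, Rational(1, 2)), 4706), -1)) = Mul(Add(-210, -126), Pow(Add(4706, Pow(37, Rational(1, 2))), -1)) = Mul(-336, Pow(Add(4706, Pow(37, Rational(1, 2))), -1))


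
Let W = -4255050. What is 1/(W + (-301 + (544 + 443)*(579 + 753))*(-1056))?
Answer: -1/1392243498 ≈ -7.1827e-10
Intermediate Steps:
1/(W + (-301 + (544 + 443)*(579 + 753))*(-1056)) = 1/(-4255050 + (-301 + (544 + 443)*(579 + 753))*(-1056)) = 1/(-4255050 + (-301 + 987*1332)*(-1056)) = 1/(-4255050 + (-301 + 1314684)*(-1056)) = 1/(-4255050 + 1314383*(-1056)) = 1/(-4255050 - 1387988448) = 1/(-1392243498) = -1/1392243498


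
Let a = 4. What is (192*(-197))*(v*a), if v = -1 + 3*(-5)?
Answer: 2420736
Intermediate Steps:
v = -16 (v = -1 - 15 = -16)
(192*(-197))*(v*a) = (192*(-197))*(-16*4) = -37824*(-64) = 2420736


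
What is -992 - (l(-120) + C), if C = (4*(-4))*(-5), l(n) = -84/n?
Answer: -10727/10 ≈ -1072.7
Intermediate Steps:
C = 80 (C = -16*(-5) = 80)
-992 - (l(-120) + C) = -992 - (-84/(-120) + 80) = -992 - (-84*(-1/120) + 80) = -992 - (7/10 + 80) = -992 - 1*807/10 = -992 - 807/10 = -10727/10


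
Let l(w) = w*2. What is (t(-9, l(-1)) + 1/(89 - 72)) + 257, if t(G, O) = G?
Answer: 4217/17 ≈ 248.06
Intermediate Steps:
l(w) = 2*w
(t(-9, l(-1)) + 1/(89 - 72)) + 257 = (-9 + 1/(89 - 72)) + 257 = (-9 + 1/17) + 257 = -152/17 + 257 = 4217/17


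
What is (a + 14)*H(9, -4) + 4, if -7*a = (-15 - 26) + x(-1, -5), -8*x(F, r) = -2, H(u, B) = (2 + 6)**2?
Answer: 8908/7 ≈ 1272.6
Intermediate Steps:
H(u, B) = 64 (H(u, B) = 8**2 = 64)
x(F, r) = 1/4 (x(F, r) = -1/8*(-2) = 1/4)
a = 163/28 (a = -((-15 - 26) + 1/4)/7 = -(-41 + 1/4)/7 = -1/7*(-163/4) = 163/28 ≈ 5.8214)
(a + 14)*H(9, -4) + 4 = (163/28 + 14)*64 + 4 = (555/28)*64 + 4 = 8880/7 + 4 = 8908/7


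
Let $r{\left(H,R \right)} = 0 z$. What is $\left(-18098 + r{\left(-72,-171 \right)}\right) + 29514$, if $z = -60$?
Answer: $11416$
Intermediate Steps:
$r{\left(H,R \right)} = 0$ ($r{\left(H,R \right)} = 0 \left(-60\right) = 0$)
$\left(-18098 + r{\left(-72,-171 \right)}\right) + 29514 = \left(-18098 + 0\right) + 29514 = -18098 + 29514 = 11416$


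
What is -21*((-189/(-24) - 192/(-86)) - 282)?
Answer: 1964151/344 ≈ 5709.7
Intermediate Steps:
-21*((-189/(-24) - 192/(-86)) - 282) = -21*((-189*(-1/24) - 192*(-1/86)) - 282) = -21*((63/8 + 96/43) - 282) = -21*(3477/344 - 282) = -21*(-93531/344) = 1964151/344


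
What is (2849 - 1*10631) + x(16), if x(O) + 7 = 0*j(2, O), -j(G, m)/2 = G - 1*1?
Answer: -7789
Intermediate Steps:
j(G, m) = 2 - 2*G (j(G, m) = -2*(G - 1*1) = -2*(G - 1) = -2*(-1 + G) = 2 - 2*G)
x(O) = -7 (x(O) = -7 + 0*(2 - 2*2) = -7 + 0*(2 - 4) = -7 + 0*(-2) = -7 + 0 = -7)
(2849 - 1*10631) + x(16) = (2849 - 1*10631) - 7 = (2849 - 10631) - 7 = -7782 - 7 = -7789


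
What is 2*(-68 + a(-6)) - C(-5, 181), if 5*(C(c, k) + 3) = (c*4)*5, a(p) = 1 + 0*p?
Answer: -111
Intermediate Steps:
a(p) = 1 (a(p) = 1 + 0 = 1)
C(c, k) = -3 + 4*c (C(c, k) = -3 + ((c*4)*5)/5 = -3 + ((4*c)*5)/5 = -3 + (20*c)/5 = -3 + 4*c)
2*(-68 + a(-6)) - C(-5, 181) = 2*(-68 + 1) - (-3 + 4*(-5)) = 2*(-67) - (-3 - 20) = -134 - 1*(-23) = -134 + 23 = -111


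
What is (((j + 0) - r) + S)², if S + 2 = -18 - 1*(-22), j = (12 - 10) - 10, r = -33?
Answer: 729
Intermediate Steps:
j = -8 (j = 2 - 10 = -8)
S = 2 (S = -2 + (-18 - 1*(-22)) = -2 + (-18 + 22) = -2 + 4 = 2)
(((j + 0) - r) + S)² = (((-8 + 0) - 1*(-33)) + 2)² = ((-8 + 33) + 2)² = (25 + 2)² = 27² = 729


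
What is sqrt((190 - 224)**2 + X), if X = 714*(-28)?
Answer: 2*I*sqrt(4709) ≈ 137.24*I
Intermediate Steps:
X = -19992
sqrt((190 - 224)**2 + X) = sqrt((190 - 224)**2 - 19992) = sqrt((-34)**2 - 19992) = sqrt(1156 - 19992) = sqrt(-18836) = 2*I*sqrt(4709)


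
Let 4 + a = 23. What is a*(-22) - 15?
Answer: -433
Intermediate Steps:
a = 19 (a = -4 + 23 = 19)
a*(-22) - 15 = 19*(-22) - 15 = -418 - 15 = -433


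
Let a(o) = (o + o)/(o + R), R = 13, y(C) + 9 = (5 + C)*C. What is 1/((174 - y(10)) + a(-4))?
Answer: 9/289 ≈ 0.031142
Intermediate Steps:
y(C) = -9 + C*(5 + C) (y(C) = -9 + (5 + C)*C = -9 + C*(5 + C))
a(o) = 2*o/(13 + o) (a(o) = (o + o)/(o + 13) = (2*o)/(13 + o) = 2*o/(13 + o))
1/((174 - y(10)) + a(-4)) = 1/((174 - (-9 + 10² + 5*10)) + 2*(-4)/(13 - 4)) = 1/((174 - (-9 + 100 + 50)) + 2*(-4)/9) = 1/((174 - 1*141) + 2*(-4)*(⅑)) = 1/((174 - 141) - 8/9) = 1/(33 - 8/9) = 1/(289/9) = 9/289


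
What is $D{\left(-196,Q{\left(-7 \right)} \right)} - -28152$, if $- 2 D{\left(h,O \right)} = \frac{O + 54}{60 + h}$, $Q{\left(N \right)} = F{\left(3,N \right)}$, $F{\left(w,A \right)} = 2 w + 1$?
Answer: $\frac{7657405}{272} \approx 28152.0$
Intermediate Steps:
$F{\left(w,A \right)} = 1 + 2 w$
$Q{\left(N \right)} = 7$ ($Q{\left(N \right)} = 1 + 2 \cdot 3 = 1 + 6 = 7$)
$D{\left(h,O \right)} = - \frac{54 + O}{2 \left(60 + h\right)}$ ($D{\left(h,O \right)} = - \frac{\left(O + 54\right) \frac{1}{60 + h}}{2} = - \frac{\left(54 + O\right) \frac{1}{60 + h}}{2} = - \frac{\frac{1}{60 + h} \left(54 + O\right)}{2} = - \frac{54 + O}{2 \left(60 + h\right)}$)
$D{\left(-196,Q{\left(-7 \right)} \right)} - -28152 = \frac{-54 - 7}{2 \left(60 - 196\right)} - -28152 = \frac{-54 - 7}{2 \left(-136\right)} + 28152 = \frac{1}{2} \left(- \frac{1}{136}\right) \left(-61\right) + 28152 = \frac{61}{272} + 28152 = \frac{7657405}{272}$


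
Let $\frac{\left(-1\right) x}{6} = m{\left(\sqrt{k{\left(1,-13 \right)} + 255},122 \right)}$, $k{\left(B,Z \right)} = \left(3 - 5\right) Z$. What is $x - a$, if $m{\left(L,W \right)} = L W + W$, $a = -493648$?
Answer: $492916 - 732 \sqrt{281} \approx 4.8065 \cdot 10^{5}$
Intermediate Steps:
$k{\left(B,Z \right)} = - 2 Z$
$m{\left(L,W \right)} = W + L W$
$x = -732 - 732 \sqrt{281}$ ($x = - 6 \cdot 122 \left(1 + \sqrt{\left(-2\right) \left(-13\right) + 255}\right) = - 6 \cdot 122 \left(1 + \sqrt{26 + 255}\right) = - 6 \cdot 122 \left(1 + \sqrt{281}\right) = - 6 \left(122 + 122 \sqrt{281}\right) = -732 - 732 \sqrt{281} \approx -13003.0$)
$x - a = \left(-732 - 732 \sqrt{281}\right) - -493648 = \left(-732 - 732 \sqrt{281}\right) + 493648 = 492916 - 732 \sqrt{281}$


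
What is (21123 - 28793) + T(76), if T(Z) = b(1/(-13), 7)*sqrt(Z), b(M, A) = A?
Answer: -7670 + 14*sqrt(19) ≈ -7609.0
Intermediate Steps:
T(Z) = 7*sqrt(Z)
(21123 - 28793) + T(76) = (21123 - 28793) + 7*sqrt(76) = -7670 + 7*(2*sqrt(19)) = -7670 + 14*sqrt(19)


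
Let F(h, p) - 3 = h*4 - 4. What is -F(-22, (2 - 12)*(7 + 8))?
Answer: 89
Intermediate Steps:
F(h, p) = -1 + 4*h (F(h, p) = 3 + (h*4 - 4) = 3 + (4*h - 4) = 3 + (-4 + 4*h) = -1 + 4*h)
-F(-22, (2 - 12)*(7 + 8)) = -(-1 + 4*(-22)) = -(-1 - 88) = -1*(-89) = 89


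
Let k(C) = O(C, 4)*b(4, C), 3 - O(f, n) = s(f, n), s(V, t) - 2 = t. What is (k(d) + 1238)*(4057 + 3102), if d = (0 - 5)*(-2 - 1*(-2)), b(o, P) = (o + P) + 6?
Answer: 8648072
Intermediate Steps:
s(V, t) = 2 + t
O(f, n) = 1 - n (O(f, n) = 3 - (2 + n) = 3 + (-2 - n) = 1 - n)
b(o, P) = 6 + P + o (b(o, P) = (P + o) + 6 = 6 + P + o)
d = 0 (d = -5*(-2 + 2) = -5*0 = 0)
k(C) = -30 - 3*C (k(C) = (1 - 1*4)*(6 + C + 4) = (1 - 4)*(10 + C) = -3*(10 + C) = -30 - 3*C)
(k(d) + 1238)*(4057 + 3102) = ((-30 - 3*0) + 1238)*(4057 + 3102) = ((-30 + 0) + 1238)*7159 = (-30 + 1238)*7159 = 1208*7159 = 8648072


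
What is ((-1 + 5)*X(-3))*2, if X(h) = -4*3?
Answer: -96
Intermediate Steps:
X(h) = -12
((-1 + 5)*X(-3))*2 = ((-1 + 5)*(-12))*2 = (4*(-12))*2 = -48*2 = -96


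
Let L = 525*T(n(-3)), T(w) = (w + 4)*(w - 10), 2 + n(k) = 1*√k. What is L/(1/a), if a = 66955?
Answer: -949087125 - 351513750*I*√3 ≈ -9.4909e+8 - 6.0884e+8*I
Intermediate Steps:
n(k) = -2 + √k (n(k) = -2 + 1*√k = -2 + √k)
T(w) = (-10 + w)*(4 + w) (T(w) = (4 + w)*(-10 + w) = (-10 + w)*(4 + w))
L = -14700 + 525*(-2 + I*√3)² - 3150*I*√3 (L = 525*(-40 + (-2 + √(-3))² - 6*(-2 + √(-3))) = 525*(-40 + (-2 + I*√3)² - 6*(-2 + I*√3)) = 525*(-40 + (-2 + I*√3)² + (12 - 6*I*√3)) = 525*(-28 + (-2 + I*√3)² - 6*I*√3) = -14700 + 525*(-2 + I*√3)² - 3150*I*√3 ≈ -14175.0 - 9093.3*I)
L/(1/a) = (-14175 - 5250*I*√3)/(1/66955) = (-14175 - 5250*I*√3)*66955 = -949087125 - 351513750*I*√3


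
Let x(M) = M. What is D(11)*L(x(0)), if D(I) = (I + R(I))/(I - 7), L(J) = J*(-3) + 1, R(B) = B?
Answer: 11/2 ≈ 5.5000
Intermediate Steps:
L(J) = 1 - 3*J (L(J) = -3*J + 1 = 1 - 3*J)
D(I) = 2*I/(-7 + I) (D(I) = (I + I)/(I - 7) = (2*I)/(-7 + I) = 2*I/(-7 + I))
D(11)*L(x(0)) = (2*11/(-7 + 11))*(1 - 3*0) = (2*11/4)*(1 + 0) = (2*11*(¼))*1 = (11/2)*1 = 11/2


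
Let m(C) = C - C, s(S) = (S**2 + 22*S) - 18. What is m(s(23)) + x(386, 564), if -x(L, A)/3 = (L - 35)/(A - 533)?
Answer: -1053/31 ≈ -33.968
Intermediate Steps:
s(S) = -18 + S**2 + 22*S
x(L, A) = -3*(-35 + L)/(-533 + A) (x(L, A) = -3*(L - 35)/(A - 533) = -3*(-35 + L)/(-533 + A))
m(C) = 0
m(s(23)) + x(386, 564) = 0 + 3*(35 - 1*386)/(-533 + 564) = 0 + 3*(35 - 386)/31 = 0 + 3*(1/31)*(-351) = 0 - 1053/31 = -1053/31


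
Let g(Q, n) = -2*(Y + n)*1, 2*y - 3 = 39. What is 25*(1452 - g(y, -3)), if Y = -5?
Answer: 35900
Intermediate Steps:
y = 21 (y = 3/2 + (½)*39 = 3/2 + 39/2 = 21)
g(Q, n) = 10 - 2*n (g(Q, n) = -2*(-5 + n)*1 = (10 - 2*n)*1 = 10 - 2*n)
25*(1452 - g(y, -3)) = 25*(1452 - (10 - 2*(-3))) = 25*(1452 - (10 + 6)) = 25*(1452 - 1*16) = 25*(1452 - 16) = 25*1436 = 35900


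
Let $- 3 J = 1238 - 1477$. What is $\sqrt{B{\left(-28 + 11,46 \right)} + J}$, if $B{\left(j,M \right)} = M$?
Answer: $\frac{\sqrt{1131}}{3} \approx 11.21$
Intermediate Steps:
$J = \frac{239}{3}$ ($J = - \frac{1238 - 1477}{3} = \left(- \frac{1}{3}\right) \left(-239\right) = \frac{239}{3} \approx 79.667$)
$\sqrt{B{\left(-28 + 11,46 \right)} + J} = \sqrt{46 + \frac{239}{3}} = \sqrt{\frac{377}{3}} = \frac{\sqrt{1131}}{3}$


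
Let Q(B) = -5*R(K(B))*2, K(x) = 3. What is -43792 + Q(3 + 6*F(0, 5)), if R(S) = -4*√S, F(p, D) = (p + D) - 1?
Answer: -43792 + 40*√3 ≈ -43723.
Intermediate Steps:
F(p, D) = -1 + D + p (F(p, D) = (D + p) - 1 = -1 + D + p)
Q(B) = 40*√3 (Q(B) = -(-20)*√3*2 = (20*√3)*2 = 40*√3)
-43792 + Q(3 + 6*F(0, 5)) = -43792 + 40*√3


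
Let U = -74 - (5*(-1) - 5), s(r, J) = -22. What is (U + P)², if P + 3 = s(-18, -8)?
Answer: 7921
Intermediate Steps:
P = -25 (P = -3 - 22 = -25)
U = -64 (U = -74 - (-5 - 5) = -74 - 1*(-10) = -74 + 10 = -64)
(U + P)² = (-64 - 25)² = (-89)² = 7921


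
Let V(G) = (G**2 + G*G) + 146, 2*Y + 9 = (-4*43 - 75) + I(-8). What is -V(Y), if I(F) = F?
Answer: -34994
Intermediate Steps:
Y = -132 (Y = -9/2 + ((-4*43 - 75) - 8)/2 = -9/2 + ((-172 - 75) - 8)/2 = -9/2 + (-247 - 8)/2 = -9/2 + (1/2)*(-255) = -9/2 - 255/2 = -132)
V(G) = 146 + 2*G**2 (V(G) = (G**2 + G**2) + 146 = 2*G**2 + 146 = 146 + 2*G**2)
-V(Y) = -(146 + 2*(-132)**2) = -(146 + 2*17424) = -(146 + 34848) = -1*34994 = -34994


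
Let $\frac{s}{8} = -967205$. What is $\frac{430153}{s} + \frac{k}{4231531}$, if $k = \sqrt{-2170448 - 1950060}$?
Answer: $- \frac{430153}{7737640} + \frac{14 i \sqrt{21023}}{4231531} \approx -0.055592 + 0.00047971 i$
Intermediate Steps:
$s = -7737640$ ($s = 8 \left(-967205\right) = -7737640$)
$k = 14 i \sqrt{21023}$ ($k = \sqrt{-4120508} = 14 i \sqrt{21023} \approx 2029.9 i$)
$\frac{430153}{s} + \frac{k}{4231531} = \frac{430153}{-7737640} + \frac{14 i \sqrt{21023}}{4231531} = 430153 \left(- \frac{1}{7737640}\right) + 14 i \sqrt{21023} \cdot \frac{1}{4231531} = - \frac{430153}{7737640} + \frac{14 i \sqrt{21023}}{4231531}$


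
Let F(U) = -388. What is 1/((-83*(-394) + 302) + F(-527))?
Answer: 1/32616 ≈ 3.0660e-5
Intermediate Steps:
1/((-83*(-394) + 302) + F(-527)) = 1/((-83*(-394) + 302) - 388) = 1/((32702 + 302) - 388) = 1/(33004 - 388) = 1/32616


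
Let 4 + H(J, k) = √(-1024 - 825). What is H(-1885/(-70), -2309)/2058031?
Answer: -4/2058031 + 43*I/2058031 ≈ -1.9436e-6 + 2.0894e-5*I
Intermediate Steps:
H(J, k) = -4 + 43*I (H(J, k) = -4 + √(-1024 - 825) = -4 + √(-1849) = -4 + 43*I)
H(-1885/(-70), -2309)/2058031 = (-4 + 43*I)/2058031 = (-4 + 43*I)*(1/2058031) = -4/2058031 + 43*I/2058031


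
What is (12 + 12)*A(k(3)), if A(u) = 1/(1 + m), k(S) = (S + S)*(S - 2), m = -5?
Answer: -6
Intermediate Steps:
k(S) = 2*S*(-2 + S) (k(S) = (2*S)*(-2 + S) = 2*S*(-2 + S))
A(u) = -1/4 (A(u) = 1/(1 - 5) = 1/(-4) = -1/4)
(12 + 12)*A(k(3)) = (12 + 12)*(-1/4) = 24*(-1/4) = -6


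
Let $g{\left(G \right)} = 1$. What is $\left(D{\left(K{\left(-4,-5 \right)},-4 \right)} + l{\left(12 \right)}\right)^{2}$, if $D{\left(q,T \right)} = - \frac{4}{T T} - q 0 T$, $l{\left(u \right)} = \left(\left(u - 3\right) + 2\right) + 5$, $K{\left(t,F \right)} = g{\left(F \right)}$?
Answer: $\frac{3969}{16} \approx 248.06$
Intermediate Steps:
$K{\left(t,F \right)} = 1$
$l{\left(u \right)} = 4 + u$ ($l{\left(u \right)} = \left(\left(u - 3\right) + 2\right) + 5 = \left(\left(-3 + u\right) + 2\right) + 5 = \left(-1 + u\right) + 5 = 4 + u$)
$D{\left(q,T \right)} = - \frac{4}{T^{2}}$ ($D{\left(q,T \right)} = - \frac{4}{T^{2}} - 0 T = - \frac{4}{T^{2}} - 0 = - \frac{4}{T^{2}} + 0 = - \frac{4}{T^{2}}$)
$\left(D{\left(K{\left(-4,-5 \right)},-4 \right)} + l{\left(12 \right)}\right)^{2} = \left(- \frac{4}{16} + \left(4 + 12\right)\right)^{2} = \left(\left(-4\right) \frac{1}{16} + 16\right)^{2} = \left(- \frac{1}{4} + 16\right)^{2} = \left(\frac{63}{4}\right)^{2} = \frac{3969}{16}$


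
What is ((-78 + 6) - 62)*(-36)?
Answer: 4824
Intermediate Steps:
((-78 + 6) - 62)*(-36) = (-72 - 62)*(-36) = -134*(-36) = 4824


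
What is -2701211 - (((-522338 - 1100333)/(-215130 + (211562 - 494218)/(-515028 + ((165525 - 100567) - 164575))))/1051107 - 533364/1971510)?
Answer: -123360900310958151996639887153/45668743635969094877430 ≈ -2.7012e+6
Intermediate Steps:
-2701211 - (((-522338 - 1100333)/(-215130 + (211562 - 494218)/(-515028 + ((165525 - 100567) - 164575))))/1051107 - 533364/1971510) = -2701211 - (-1622671/(-215130 - 282656/(-515028 + (64958 - 164575)))*(1/1051107) - 533364*1/1971510) = -2701211 - (-1622671/(-215130 - 282656/(-515028 - 99617))*(1/1051107) - 88894/328585) = -2701211 - (-1622671/(-215130 - 282656/(-614645))*(1/1051107) - 88894/328585) = -2701211 - (-1622671/(-215130 - 282656*(-1/614645))*(1/1051107) - 88894/328585) = -2701211 - (-1622671/(-215130 + 282656/614645)*(1/1051107) - 88894/328585) = -2701211 - (-1622671/(-132228296194/614645)*(1/1051107) - 88894/328585) = -2701211 - (-1622671*(-614645/132228296194)*(1/1051107) - 88894/328585) = -2701211 - ((997366616795/132228296194)*(1/1051107) - 88894/328585) = -2701211 - (997366616795/138986087727586758 - 88894/328585) = -2701211 - 1*(-12354701562746317680577/45668743635969094877430) = -2701211 + 12354701562746317680577/45668743635969094877430 = -123360900310958151996639887153/45668743635969094877430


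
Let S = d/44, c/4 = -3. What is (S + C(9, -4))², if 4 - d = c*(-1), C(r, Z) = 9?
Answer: 9409/121 ≈ 77.760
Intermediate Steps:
c = -12 (c = 4*(-3) = -12)
d = -8 (d = 4 - (-12)*(-1) = 4 - 1*12 = 4 - 12 = -8)
S = -2/11 (S = -8/44 = -8*1/44 = -2/11 ≈ -0.18182)
(S + C(9, -4))² = (-2/11 + 9)² = (97/11)² = 9409/121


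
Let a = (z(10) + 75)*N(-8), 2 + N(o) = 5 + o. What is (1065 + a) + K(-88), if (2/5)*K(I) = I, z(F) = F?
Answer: 420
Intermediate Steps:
N(o) = 3 + o (N(o) = -2 + (5 + o) = 3 + o)
K(I) = 5*I/2
a = -425 (a = (10 + 75)*(3 - 8) = 85*(-5) = -425)
(1065 + a) + K(-88) = (1065 - 425) + (5/2)*(-88) = 640 - 220 = 420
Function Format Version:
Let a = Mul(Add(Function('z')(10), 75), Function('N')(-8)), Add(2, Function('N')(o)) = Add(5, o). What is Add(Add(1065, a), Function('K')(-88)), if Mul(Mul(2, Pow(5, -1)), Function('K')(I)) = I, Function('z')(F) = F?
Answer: 420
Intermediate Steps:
Function('N')(o) = Add(3, o) (Function('N')(o) = Add(-2, Add(5, o)) = Add(3, o))
Function('K')(I) = Mul(Rational(5, 2), I)
a = -425 (a = Mul(Add(10, 75), Add(3, -8)) = Mul(85, -5) = -425)
Add(Add(1065, a), Function('K')(-88)) = Add(Add(1065, -425), Mul(Rational(5, 2), -88)) = Add(640, -220) = 420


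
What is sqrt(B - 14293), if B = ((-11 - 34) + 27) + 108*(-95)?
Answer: I*sqrt(24571) ≈ 156.75*I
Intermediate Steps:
B = -10278 (B = (-45 + 27) - 10260 = -18 - 10260 = -10278)
sqrt(B - 14293) = sqrt(-10278 - 14293) = sqrt(-24571) = I*sqrt(24571)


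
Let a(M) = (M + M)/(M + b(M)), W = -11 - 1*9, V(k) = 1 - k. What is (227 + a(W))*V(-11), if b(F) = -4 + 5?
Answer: 52236/19 ≈ 2749.3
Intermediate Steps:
b(F) = 1
W = -20 (W = -11 - 9 = -20)
a(M) = 2*M/(1 + M) (a(M) = (M + M)/(M + 1) = (2*M)/(1 + M) = 2*M/(1 + M))
(227 + a(W))*V(-11) = (227 + 2*(-20)/(1 - 20))*(1 - 1*(-11)) = (227 + 2*(-20)/(-19))*(1 + 11) = (227 + 2*(-20)*(-1/19))*12 = (227 + 40/19)*12 = (4353/19)*12 = 52236/19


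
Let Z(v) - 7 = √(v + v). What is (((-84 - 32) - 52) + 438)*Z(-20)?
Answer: 1890 + 540*I*√10 ≈ 1890.0 + 1707.6*I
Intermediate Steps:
Z(v) = 7 + √2*√v (Z(v) = 7 + √(v + v) = 7 + √(2*v) = 7 + √2*√v)
(((-84 - 32) - 52) + 438)*Z(-20) = (((-84 - 32) - 52) + 438)*(7 + √2*√(-20)) = ((-116 - 52) + 438)*(7 + √2*(2*I*√5)) = (-168 + 438)*(7 + 2*I*√10) = 270*(7 + 2*I*√10) = 1890 + 540*I*√10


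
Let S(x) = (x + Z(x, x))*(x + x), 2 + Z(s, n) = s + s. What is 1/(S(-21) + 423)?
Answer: 1/3153 ≈ 0.00031716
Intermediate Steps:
Z(s, n) = -2 + 2*s (Z(s, n) = -2 + (s + s) = -2 + 2*s)
S(x) = 2*x*(-2 + 3*x) (S(x) = (x + (-2 + 2*x))*(x + x) = (-2 + 3*x)*(2*x) = 2*x*(-2 + 3*x))
1/(S(-21) + 423) = 1/(2*(-21)*(-2 + 3*(-21)) + 423) = 1/(2*(-21)*(-2 - 63) + 423) = 1/(2*(-21)*(-65) + 423) = 1/(2730 + 423) = 1/3153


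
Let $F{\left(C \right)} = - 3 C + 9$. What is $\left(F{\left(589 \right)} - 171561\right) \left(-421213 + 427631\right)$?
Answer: $-1112361342$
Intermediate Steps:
$F{\left(C \right)} = 9 - 3 C$
$\left(F{\left(589 \right)} - 171561\right) \left(-421213 + 427631\right) = \left(\left(9 - 1767\right) - 171561\right) \left(-421213 + 427631\right) = \left(\left(9 - 1767\right) - 171561\right) 6418 = \left(-1758 - 171561\right) 6418 = \left(-173319\right) 6418 = -1112361342$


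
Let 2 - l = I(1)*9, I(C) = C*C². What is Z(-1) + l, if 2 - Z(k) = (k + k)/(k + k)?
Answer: -6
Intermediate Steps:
I(C) = C³
Z(k) = 1 (Z(k) = 2 - (k + k)/(k + k) = 2 - 2*k/(2*k) = 2 - 2*k*1/(2*k) = 2 - 1*1 = 2 - 1 = 1)
l = -7 (l = 2 - 1³*9 = 2 - 9 = -7)
Z(-1) + l = 1 - 7 = -6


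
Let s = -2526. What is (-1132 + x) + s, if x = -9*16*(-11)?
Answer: -2074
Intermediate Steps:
x = 1584 (x = -144*(-11) = 1584)
(-1132 + x) + s = (-1132 + 1584) - 2526 = 452 - 2526 = -2074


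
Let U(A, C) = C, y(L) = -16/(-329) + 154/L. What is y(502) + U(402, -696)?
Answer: -57445635/82579 ≈ -695.64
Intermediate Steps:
y(L) = 16/329 + 154/L (y(L) = -16*(-1/329) + 154/L = 16/329 + 154/L)
y(502) + U(402, -696) = (16/329 + 154/502) - 696 = (16/329 + 154*(1/502)) - 696 = (16/329 + 77/251) - 696 = 29349/82579 - 696 = -57445635/82579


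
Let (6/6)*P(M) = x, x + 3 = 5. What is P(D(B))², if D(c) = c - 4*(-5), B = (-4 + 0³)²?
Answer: 4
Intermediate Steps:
x = 2 (x = -3 + 5 = 2)
B = 16 (B = (-4 + 0)² = (-4)² = 16)
D(c) = 20 + c (D(c) = c + 20 = 20 + c)
P(M) = 2
P(D(B))² = 2² = 4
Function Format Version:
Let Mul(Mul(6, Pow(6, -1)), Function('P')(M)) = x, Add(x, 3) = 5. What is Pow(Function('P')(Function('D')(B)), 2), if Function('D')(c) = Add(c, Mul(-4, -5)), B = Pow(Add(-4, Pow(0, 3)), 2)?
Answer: 4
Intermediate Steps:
x = 2 (x = Add(-3, 5) = 2)
B = 16 (B = Pow(Add(-4, 0), 2) = Pow(-4, 2) = 16)
Function('D')(c) = Add(20, c) (Function('D')(c) = Add(c, 20) = Add(20, c))
Function('P')(M) = 2
Pow(Function('P')(Function('D')(B)), 2) = Pow(2, 2) = 4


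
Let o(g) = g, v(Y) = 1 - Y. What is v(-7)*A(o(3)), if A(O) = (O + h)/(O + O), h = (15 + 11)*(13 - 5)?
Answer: 844/3 ≈ 281.33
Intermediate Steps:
h = 208 (h = 26*8 = 208)
A(O) = (208 + O)/(2*O) (A(O) = (O + 208)/(O + O) = (208 + O)/((2*O)) = (208 + O)*(1/(2*O)) = (208 + O)/(2*O))
v(-7)*A(o(3)) = (1 - 1*(-7))*((1/2)*(208 + 3)/3) = (1 + 7)*((1/2)*(1/3)*211) = 8*(211/6) = 844/3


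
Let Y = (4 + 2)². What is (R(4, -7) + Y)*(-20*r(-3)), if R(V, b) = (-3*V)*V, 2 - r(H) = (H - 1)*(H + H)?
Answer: -5280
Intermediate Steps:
r(H) = 2 - 2*H*(-1 + H) (r(H) = 2 - (H - 1)*(H + H) = 2 - (-1 + H)*2*H = 2 - 2*H*(-1 + H))
Y = 36 (Y = 6² = 36)
R(V, b) = -3*V²
(R(4, -7) + Y)*(-20*r(-3)) = (-3*4² + 36)*(-20*(2 - 2*(-3)² + 2*(-3))) = (-3*16 + 36)*(-20*(2 - 2*9 - 6)) = (-48 + 36)*(-20*(2 - 18 - 6)) = -(-240)*(-22) = -12*440 = -5280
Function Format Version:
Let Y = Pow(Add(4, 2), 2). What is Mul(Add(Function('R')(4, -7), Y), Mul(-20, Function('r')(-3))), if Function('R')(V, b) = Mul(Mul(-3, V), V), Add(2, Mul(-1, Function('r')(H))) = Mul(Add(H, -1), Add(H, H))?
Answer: -5280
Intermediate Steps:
Function('r')(H) = Add(2, Mul(-2, H, Add(-1, H))) (Function('r')(H) = Add(2, Mul(-1, Mul(Add(H, -1), Add(H, H)))) = Add(2, Mul(-1, Mul(Add(-1, H), Mul(2, H)))) = Add(2, Mul(-1, Mul(2, H, Add(-1, H)))) = Add(2, Mul(-2, H, Add(-1, H))))
Y = 36 (Y = Pow(6, 2) = 36)
Function('R')(V, b) = Mul(-3, Pow(V, 2))
Mul(Add(Function('R')(4, -7), Y), Mul(-20, Function('r')(-3))) = Mul(Add(Mul(-3, Pow(4, 2)), 36), Mul(-20, Add(2, Mul(-2, Pow(-3, 2)), Mul(2, -3)))) = Mul(Add(Mul(-3, 16), 36), Mul(-20, Add(2, Mul(-2, 9), -6))) = Mul(Add(-48, 36), Mul(-20, Add(2, -18, -6))) = Mul(-12, Mul(-20, -22)) = Mul(-12, 440) = -5280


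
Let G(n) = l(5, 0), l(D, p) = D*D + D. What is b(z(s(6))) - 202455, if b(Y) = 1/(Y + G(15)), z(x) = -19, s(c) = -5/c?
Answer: -2227004/11 ≈ -2.0246e+5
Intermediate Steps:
l(D, p) = D + D² (l(D, p) = D² + D = D + D²)
G(n) = 30 (G(n) = 5*(1 + 5) = 5*6 = 30)
b(Y) = 1/(30 + Y) (b(Y) = 1/(Y + 30) = 1/(30 + Y))
b(z(s(6))) - 202455 = 1/(30 - 19) - 202455 = 1/11 - 202455 = -2227004/11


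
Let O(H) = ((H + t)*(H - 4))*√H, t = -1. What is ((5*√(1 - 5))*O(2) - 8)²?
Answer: -736 + 320*I*√2 ≈ -736.0 + 452.55*I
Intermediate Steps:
O(H) = √H*(-1 + H)*(-4 + H) (O(H) = ((H - 1)*(H - 4))*√H = ((-1 + H)*(-4 + H))*√H = √H*(-1 + H)*(-4 + H))
((5*√(1 - 5))*O(2) - 8)² = ((5*√(1 - 5))*(√2*(4 + 2² - 5*2)) - 8)² = ((5*√(-4))*(√2*(4 + 4 - 10)) - 8)² = ((5*(2*I))*(√2*(-2)) - 8)² = ((10*I)*(-2*√2) - 8)² = (-20*I*√2 - 8)² = (-8 - 20*I*√2)²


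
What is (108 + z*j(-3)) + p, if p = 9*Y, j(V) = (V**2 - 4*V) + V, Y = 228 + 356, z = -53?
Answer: 4410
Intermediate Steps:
Y = 584
j(V) = V**2 - 3*V
p = 5256 (p = 9*584 = 5256)
(108 + z*j(-3)) + p = (108 - (-159)*(-3 - 3)) + 5256 = (108 - (-159)*(-6)) + 5256 = (108 - 53*18) + 5256 = (108 - 954) + 5256 = -846 + 5256 = 4410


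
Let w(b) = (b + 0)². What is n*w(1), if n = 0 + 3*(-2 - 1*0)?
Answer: -6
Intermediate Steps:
w(b) = b²
n = -6 (n = 0 + 3*(-2 + 0) = 0 + 3*(-2) = 0 - 6 = -6)
n*w(1) = -6*1² = -6*1 = -6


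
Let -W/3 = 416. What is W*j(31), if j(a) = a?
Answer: -38688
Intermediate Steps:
W = -1248 (W = -3*416 = -1248)
W*j(31) = -1248*31 = -38688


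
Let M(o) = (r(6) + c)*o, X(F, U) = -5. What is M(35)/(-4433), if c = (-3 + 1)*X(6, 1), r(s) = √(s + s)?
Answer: -350/4433 - 70*√3/4433 ≈ -0.10630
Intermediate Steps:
r(s) = √2*√s (r(s) = √(2*s) = √2*√s)
c = 10 (c = (-3 + 1)*(-5) = -2*(-5) = 10)
M(o) = o*(10 + 2*√3) (M(o) = (√2*√6 + 10)*o = (2*√3 + 10)*o = (10 + 2*√3)*o = o*(10 + 2*√3))
M(35)/(-4433) = (2*35*(5 + √3))/(-4433) = (350 + 70*√3)*(-1/4433) = -350/4433 - 70*√3/4433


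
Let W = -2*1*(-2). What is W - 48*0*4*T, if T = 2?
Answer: 4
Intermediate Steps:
W = 4 (W = -2*(-2) = 4)
W - 48*0*4*T = 4 - 48*0*4*2 = 4 - 0*2 = 4 - 48*0 = 4 + 0 = 4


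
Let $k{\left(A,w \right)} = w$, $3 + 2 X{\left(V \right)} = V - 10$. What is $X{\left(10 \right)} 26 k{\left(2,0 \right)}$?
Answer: $0$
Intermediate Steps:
$X{\left(V \right)} = - \frac{13}{2} + \frac{V}{2}$ ($X{\left(V \right)} = - \frac{3}{2} + \frac{V - 10}{2} = - \frac{3}{2} + \frac{-10 + V}{2} = - \frac{3}{2} + \left(-5 + \frac{V}{2}\right) = - \frac{13}{2} + \frac{V}{2}$)
$X{\left(10 \right)} 26 k{\left(2,0 \right)} = \left(- \frac{13}{2} + \frac{1}{2} \cdot 10\right) 26 \cdot 0 = \left(- \frac{13}{2} + 5\right) 26 \cdot 0 = \left(- \frac{3}{2}\right) 26 \cdot 0 = \left(-39\right) 0 = 0$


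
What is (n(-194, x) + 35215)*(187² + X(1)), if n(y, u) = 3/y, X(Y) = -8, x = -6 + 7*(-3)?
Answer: 238843308427/194 ≈ 1.2312e+9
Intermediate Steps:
x = -27 (x = -6 - 21 = -27)
(n(-194, x) + 35215)*(187² + X(1)) = (3/(-194) + 35215)*(187² - 8) = (3*(-1/194) + 35215)*(34969 - 8) = (-3/194 + 35215)*34961 = (6831707/194)*34961 = 238843308427/194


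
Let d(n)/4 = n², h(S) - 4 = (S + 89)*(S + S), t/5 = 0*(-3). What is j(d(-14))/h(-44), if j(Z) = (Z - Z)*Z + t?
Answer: 0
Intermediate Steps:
t = 0 (t = 5*(0*(-3)) = 5*0 = 0)
h(S) = 4 + 2*S*(89 + S) (h(S) = 4 + (S + 89)*(S + S) = 4 + (89 + S)*(2*S) = 4 + 2*S*(89 + S))
d(n) = 4*n²
j(Z) = 0 (j(Z) = (Z - Z)*Z + 0 = 0*Z + 0 = 0 + 0 = 0)
j(d(-14))/h(-44) = 0/(4 + 2*(-44)² + 178*(-44)) = 0/(4 + 2*1936 - 7832) = 0/(4 + 3872 - 7832) = 0/(-3956) = 0*(-1/3956) = 0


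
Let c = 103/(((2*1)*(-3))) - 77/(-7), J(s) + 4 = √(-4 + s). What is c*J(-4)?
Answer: 74/3 - 37*I*√2/3 ≈ 24.667 - 17.442*I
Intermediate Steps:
J(s) = -4 + √(-4 + s)
c = -37/6 (c = 103/((2*(-3))) - 77*(-⅐) = 103/(-6) + 11 = 103*(-⅙) + 11 = -103/6 + 11 = -37/6 ≈ -6.1667)
c*J(-4) = -37*(-4 + √(-4 - 4))/6 = -37*(-4 + √(-8))/6 = -37*(-4 + 2*I*√2)/6 = 74/3 - 37*I*√2/3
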